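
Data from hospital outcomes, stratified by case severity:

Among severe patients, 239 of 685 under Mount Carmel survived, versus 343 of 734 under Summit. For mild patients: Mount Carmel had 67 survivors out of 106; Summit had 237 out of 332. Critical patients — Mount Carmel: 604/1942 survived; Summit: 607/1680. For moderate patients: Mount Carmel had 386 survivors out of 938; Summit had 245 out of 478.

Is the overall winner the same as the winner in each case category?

Severe: Mount Carmel 239/685 = 34.9%, Summit 343/734 = 46.7% → Summit
Mild: Mount Carmel 67/106 = 63.2%, Summit 237/332 = 71.4% → Summit
Critical: Mount Carmel 604/1942 = 31.1%, Summit 607/1680 = 36.1% → Summit
Moderate: Mount Carmel 386/938 = 41.2%, Summit 245/478 = 51.3% → Summit
Overall: Mount Carmel 1296/3671 = 35.3%, Summit 1432/3224 = 44.4% → Summit
Summit wins overall and in every case group — no reversal.

Yes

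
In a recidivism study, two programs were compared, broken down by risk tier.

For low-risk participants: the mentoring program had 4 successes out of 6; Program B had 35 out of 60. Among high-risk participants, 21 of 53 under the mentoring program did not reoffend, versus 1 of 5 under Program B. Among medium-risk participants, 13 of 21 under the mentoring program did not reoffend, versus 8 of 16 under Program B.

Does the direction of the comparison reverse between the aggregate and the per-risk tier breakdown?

Low-risk: the mentoring program 4/6 = 66.7%, Program B 35/60 = 58.3% → the mentoring program
High-risk: the mentoring program 21/53 = 39.6%, Program B 1/5 = 20.0% → the mentoring program
Medium-risk: the mentoring program 13/21 = 61.9%, Program B 8/16 = 50.0% → the mentoring program
Overall: the mentoring program 38/80 = 47.5%, Program B 44/81 = 54.3% → Program B
The mentoring program wins each risk group but Program B wins overall — the comparison reverses. The mentoring program's participants skew toward high-risk, which has a lower base rate.

Yes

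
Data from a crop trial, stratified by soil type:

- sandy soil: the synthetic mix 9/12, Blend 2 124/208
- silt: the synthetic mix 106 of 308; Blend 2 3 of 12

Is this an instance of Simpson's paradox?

Sandy soil: the synthetic mix 9/12 = 75.0%, Blend 2 124/208 = 59.6% → the synthetic mix
Silt: the synthetic mix 106/308 = 34.4%, Blend 2 3/12 = 25.0% → the synthetic mix
Overall: the synthetic mix 115/320 = 35.9%, Blend 2 127/220 = 57.7% → Blend 2
The synthetic mix wins each soil group but Blend 2 wins overall — the comparison reverses. The synthetic mix's plots skew toward silt, which has a lower base rate.

Yes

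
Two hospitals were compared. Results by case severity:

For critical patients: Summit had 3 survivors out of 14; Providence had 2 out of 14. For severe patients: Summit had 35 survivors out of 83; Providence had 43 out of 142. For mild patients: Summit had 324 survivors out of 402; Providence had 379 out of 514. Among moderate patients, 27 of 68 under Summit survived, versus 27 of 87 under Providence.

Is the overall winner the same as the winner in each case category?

Critical: Summit 3/14 = 21.4%, Providence 2/14 = 14.3% → Summit
Severe: Summit 35/83 = 42.2%, Providence 43/142 = 30.3% → Summit
Mild: Summit 324/402 = 80.6%, Providence 379/514 = 73.7% → Summit
Moderate: Summit 27/68 = 39.7%, Providence 27/87 = 31.0% → Summit
Overall: Summit 389/567 = 68.6%, Providence 451/757 = 59.6% → Summit
Summit wins overall and in every case group — no reversal.

Yes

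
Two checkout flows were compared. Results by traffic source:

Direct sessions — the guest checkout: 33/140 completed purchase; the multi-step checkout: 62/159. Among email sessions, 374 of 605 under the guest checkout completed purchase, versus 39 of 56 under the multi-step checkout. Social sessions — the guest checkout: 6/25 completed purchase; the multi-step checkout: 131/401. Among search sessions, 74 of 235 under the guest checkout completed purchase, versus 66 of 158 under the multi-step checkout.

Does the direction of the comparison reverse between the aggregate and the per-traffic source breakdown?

Yes

Direct: the guest checkout 33/140 = 23.6%, the multi-step checkout 62/159 = 39.0% → the multi-step checkout
Email: the guest checkout 374/605 = 61.8%, the multi-step checkout 39/56 = 69.6% → the multi-step checkout
Social: the guest checkout 6/25 = 24.0%, the multi-step checkout 131/401 = 32.7% → the multi-step checkout
Search: the guest checkout 74/235 = 31.5%, the multi-step checkout 66/158 = 41.8% → the multi-step checkout
Overall: the guest checkout 487/1005 = 48.5%, the multi-step checkout 298/774 = 38.5% → the guest checkout
The multi-step checkout wins each traffic group but the guest checkout wins overall — the comparison reverses. The multi-step checkout's sessions skew toward social, which has a lower base rate.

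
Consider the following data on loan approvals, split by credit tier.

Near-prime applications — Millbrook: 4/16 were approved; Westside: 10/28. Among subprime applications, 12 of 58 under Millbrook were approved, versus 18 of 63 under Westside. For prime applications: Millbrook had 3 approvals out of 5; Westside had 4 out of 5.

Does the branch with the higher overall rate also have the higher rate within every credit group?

Near-prime: Millbrook 4/16 = 25.0%, Westside 10/28 = 35.7% → Westside
Subprime: Millbrook 12/58 = 20.7%, Westside 18/63 = 28.6% → Westside
Prime: Millbrook 3/5 = 60.0%, Westside 4/5 = 80.0% → Westside
Overall: Millbrook 19/79 = 24.1%, Westside 32/96 = 33.3% → Westside
Westside wins overall and in every credit group — no reversal.

Yes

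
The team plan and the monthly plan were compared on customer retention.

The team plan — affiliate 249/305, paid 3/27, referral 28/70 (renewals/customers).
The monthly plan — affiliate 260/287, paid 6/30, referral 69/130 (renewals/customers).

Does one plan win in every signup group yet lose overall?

No

Affiliate: the team plan 249/305 = 81.6%, the monthly plan 260/287 = 90.6% → the monthly plan
Paid: the team plan 3/27 = 11.1%, the monthly plan 6/30 = 20.0% → the monthly plan
Referral: the team plan 28/70 = 40.0%, the monthly plan 69/130 = 53.1% → the monthly plan
Overall: the team plan 280/402 = 69.7%, the monthly plan 335/447 = 74.9% → the monthly plan
The monthly plan wins overall and in every signup group — no reversal.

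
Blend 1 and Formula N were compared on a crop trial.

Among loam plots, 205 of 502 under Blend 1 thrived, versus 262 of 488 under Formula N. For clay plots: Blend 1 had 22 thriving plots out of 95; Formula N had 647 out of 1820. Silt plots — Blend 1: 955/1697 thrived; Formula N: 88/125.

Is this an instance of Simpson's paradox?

Loam: Blend 1 205/502 = 40.8%, Formula N 262/488 = 53.7% → Formula N
Clay: Blend 1 22/95 = 23.2%, Formula N 647/1820 = 35.5% → Formula N
Silt: Blend 1 955/1697 = 56.3%, Formula N 88/125 = 70.4% → Formula N
Overall: Blend 1 1182/2294 = 51.5%, Formula N 997/2433 = 41.0% → Blend 1
Formula N wins each soil group but Blend 1 wins overall — the comparison reverses. Formula N's plots skew toward clay, which has a lower base rate.

Yes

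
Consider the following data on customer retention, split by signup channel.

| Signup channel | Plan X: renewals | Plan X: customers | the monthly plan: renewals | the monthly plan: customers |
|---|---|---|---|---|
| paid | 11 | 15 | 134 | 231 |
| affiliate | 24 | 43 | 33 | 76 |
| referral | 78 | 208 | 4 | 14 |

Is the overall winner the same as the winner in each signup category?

Paid: Plan X 11/15 = 73.3%, the monthly plan 134/231 = 58.0% → Plan X
Affiliate: Plan X 24/43 = 55.8%, the monthly plan 33/76 = 43.4% → Plan X
Referral: Plan X 78/208 = 37.5%, the monthly plan 4/14 = 28.6% → Plan X
Overall: Plan X 113/266 = 42.5%, the monthly plan 171/321 = 53.3% → the monthly plan
Plan X wins each signup group but the monthly plan wins overall — the comparison reverses. Plan X's customers skew toward referral, which has a lower base rate.

No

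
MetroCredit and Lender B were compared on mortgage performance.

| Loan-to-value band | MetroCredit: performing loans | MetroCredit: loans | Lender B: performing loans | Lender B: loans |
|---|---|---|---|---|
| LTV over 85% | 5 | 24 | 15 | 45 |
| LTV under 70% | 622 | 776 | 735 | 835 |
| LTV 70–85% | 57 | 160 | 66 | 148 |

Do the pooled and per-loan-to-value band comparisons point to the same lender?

LTV over 85%: MetroCredit 5/24 = 20.8%, Lender B 15/45 = 33.3% → Lender B
LTV under 70%: MetroCredit 622/776 = 80.2%, Lender B 735/835 = 88.0% → Lender B
LTV 70–85%: MetroCredit 57/160 = 35.6%, Lender B 66/148 = 44.6% → Lender B
Overall: MetroCredit 684/960 = 71.2%, Lender B 816/1028 = 79.4% → Lender B
Lender B wins overall and in every loan-to-value group — no reversal.

Yes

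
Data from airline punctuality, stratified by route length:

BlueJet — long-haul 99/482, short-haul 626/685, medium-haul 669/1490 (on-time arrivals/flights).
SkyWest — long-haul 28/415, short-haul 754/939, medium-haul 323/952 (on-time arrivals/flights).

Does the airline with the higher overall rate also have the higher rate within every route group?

Yes

Long-haul: BlueJet 99/482 = 20.5%, SkyWest 28/415 = 6.7% → BlueJet
Short-haul: BlueJet 626/685 = 91.4%, SkyWest 754/939 = 80.3% → BlueJet
Medium-haul: BlueJet 669/1490 = 44.9%, SkyWest 323/952 = 33.9% → BlueJet
Overall: BlueJet 1394/2657 = 52.5%, SkyWest 1105/2306 = 47.9% → BlueJet
BlueJet wins overall and in every route group — no reversal.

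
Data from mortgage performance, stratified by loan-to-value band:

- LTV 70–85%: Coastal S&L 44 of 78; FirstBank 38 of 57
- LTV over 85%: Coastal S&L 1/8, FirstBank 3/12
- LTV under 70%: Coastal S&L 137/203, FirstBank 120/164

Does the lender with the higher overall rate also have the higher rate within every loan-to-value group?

Yes

LTV 70–85%: Coastal S&L 44/78 = 56.4%, FirstBank 38/57 = 66.7% → FirstBank
LTV over 85%: Coastal S&L 1/8 = 12.5%, FirstBank 3/12 = 25.0% → FirstBank
LTV under 70%: Coastal S&L 137/203 = 67.5%, FirstBank 120/164 = 73.2% → FirstBank
Overall: Coastal S&L 182/289 = 63.0%, FirstBank 161/233 = 69.1% → FirstBank
FirstBank wins overall and in every loan-to-value group — no reversal.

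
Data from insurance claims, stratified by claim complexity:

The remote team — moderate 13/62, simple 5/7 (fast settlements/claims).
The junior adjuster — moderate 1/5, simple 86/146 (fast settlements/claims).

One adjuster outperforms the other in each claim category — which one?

the remote team

Moderate: the remote team 13/62 = 21.0%, the junior adjuster 1/5 = 20.0% → the remote team
Simple: the remote team 5/7 = 71.4%, the junior adjuster 86/146 = 58.9% → the remote team
The remote team has the higher rate in both groups.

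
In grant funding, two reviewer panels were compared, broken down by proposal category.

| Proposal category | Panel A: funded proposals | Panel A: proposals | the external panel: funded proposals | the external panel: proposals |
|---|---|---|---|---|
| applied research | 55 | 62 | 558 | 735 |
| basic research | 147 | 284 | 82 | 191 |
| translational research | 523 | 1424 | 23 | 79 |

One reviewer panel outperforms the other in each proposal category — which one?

Panel A

Applied research: Panel A 55/62 = 88.7%, the external panel 558/735 = 75.9% → Panel A
Basic research: Panel A 147/284 = 51.8%, the external panel 82/191 = 42.9% → Panel A
Translational research: Panel A 523/1424 = 36.7%, the external panel 23/79 = 29.1% → Panel A
Panel A has the higher rate in all 3 groups.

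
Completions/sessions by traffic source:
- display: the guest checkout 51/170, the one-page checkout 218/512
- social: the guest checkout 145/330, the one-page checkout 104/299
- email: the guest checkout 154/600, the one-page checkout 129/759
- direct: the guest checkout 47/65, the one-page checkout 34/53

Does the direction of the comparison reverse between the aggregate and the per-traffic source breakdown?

No

Display: the guest checkout 51/170 = 30.0%, the one-page checkout 218/512 = 42.6% → the one-page checkout
Social: the guest checkout 145/330 = 43.9%, the one-page checkout 104/299 = 34.8% → the guest checkout
Email: the guest checkout 154/600 = 25.7%, the one-page checkout 129/759 = 17.0% → the guest checkout
Direct: the guest checkout 47/65 = 72.3%, the one-page checkout 34/53 = 64.2% → the guest checkout
Overall: the guest checkout 397/1165 = 34.1%, the one-page checkout 485/1623 = 29.9% → the guest checkout
Neither sweeps: the guest checkout wins 3 of 4 groups, the one-page checkout wins 1. The guest checkout wins overall but not every group — no Simpson reversal.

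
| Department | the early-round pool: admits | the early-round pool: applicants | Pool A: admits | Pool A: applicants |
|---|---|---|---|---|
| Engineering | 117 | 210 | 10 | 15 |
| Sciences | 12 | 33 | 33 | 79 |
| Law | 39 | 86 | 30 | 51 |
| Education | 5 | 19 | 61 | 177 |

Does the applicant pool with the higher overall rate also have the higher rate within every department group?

No

Engineering: the early-round pool 117/210 = 55.7%, Pool A 10/15 = 66.7% → Pool A
Sciences: the early-round pool 12/33 = 36.4%, Pool A 33/79 = 41.8% → Pool A
Law: the early-round pool 39/86 = 45.3%, Pool A 30/51 = 58.8% → Pool A
Education: the early-round pool 5/19 = 26.3%, Pool A 61/177 = 34.5% → Pool A
Overall: the early-round pool 173/348 = 49.7%, Pool A 134/322 = 41.6% → the early-round pool
Pool A wins each department group but the early-round pool wins overall — the comparison reverses. Pool A's applicants skew toward Education, which has a lower base rate.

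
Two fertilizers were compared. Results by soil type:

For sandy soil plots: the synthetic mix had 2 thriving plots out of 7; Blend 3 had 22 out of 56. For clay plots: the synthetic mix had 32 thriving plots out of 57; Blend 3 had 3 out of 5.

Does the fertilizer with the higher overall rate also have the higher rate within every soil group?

Sandy soil: the synthetic mix 2/7 = 28.6%, Blend 3 22/56 = 39.3% → Blend 3
Clay: the synthetic mix 32/57 = 56.1%, Blend 3 3/5 = 60.0% → Blend 3
Overall: the synthetic mix 34/64 = 53.1%, Blend 3 25/61 = 41.0% → the synthetic mix
Blend 3 wins each soil group but the synthetic mix wins overall — the comparison reverses. Blend 3's plots skew toward sandy soil, which has a lower base rate.

No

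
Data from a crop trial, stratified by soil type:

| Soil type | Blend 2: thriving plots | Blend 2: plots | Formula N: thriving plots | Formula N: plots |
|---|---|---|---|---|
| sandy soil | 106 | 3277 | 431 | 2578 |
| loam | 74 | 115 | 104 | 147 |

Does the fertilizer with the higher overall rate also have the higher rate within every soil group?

Sandy soil: Blend 2 106/3277 = 3.2%, Formula N 431/2578 = 16.7% → Formula N
Loam: Blend 2 74/115 = 64.3%, Formula N 104/147 = 70.7% → Formula N
Overall: Blend 2 180/3392 = 5.3%, Formula N 535/2725 = 19.6% → Formula N
Formula N wins overall and in every soil group — no reversal.

Yes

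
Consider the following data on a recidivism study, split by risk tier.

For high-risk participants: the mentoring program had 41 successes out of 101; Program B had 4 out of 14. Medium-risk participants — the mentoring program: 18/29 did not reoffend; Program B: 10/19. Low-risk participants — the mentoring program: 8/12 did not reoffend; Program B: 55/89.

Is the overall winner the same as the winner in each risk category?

High-risk: the mentoring program 41/101 = 40.6%, Program B 4/14 = 28.6% → the mentoring program
Medium-risk: the mentoring program 18/29 = 62.1%, Program B 10/19 = 52.6% → the mentoring program
Low-risk: the mentoring program 8/12 = 66.7%, Program B 55/89 = 61.8% → the mentoring program
Overall: the mentoring program 67/142 = 47.2%, Program B 69/122 = 56.6% → Program B
The mentoring program wins each risk group but Program B wins overall — the comparison reverses. The mentoring program's participants skew toward high-risk, which has a lower base rate.

No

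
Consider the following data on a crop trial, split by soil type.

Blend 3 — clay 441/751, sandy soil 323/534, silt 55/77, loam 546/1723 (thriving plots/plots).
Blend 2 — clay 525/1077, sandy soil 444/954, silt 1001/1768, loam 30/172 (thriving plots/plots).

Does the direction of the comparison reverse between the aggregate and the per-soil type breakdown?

Yes

Clay: Blend 3 441/751 = 58.7%, Blend 2 525/1077 = 48.7% → Blend 3
Sandy soil: Blend 3 323/534 = 60.5%, Blend 2 444/954 = 46.5% → Blend 3
Silt: Blend 3 55/77 = 71.4%, Blend 2 1001/1768 = 56.6% → Blend 3
Loam: Blend 3 546/1723 = 31.7%, Blend 2 30/172 = 17.4% → Blend 3
Overall: Blend 3 1365/3085 = 44.2%, Blend 2 2000/3971 = 50.4% → Blend 2
Blend 3 wins each soil group but Blend 2 wins overall — the comparison reverses. Blend 3's plots skew toward loam, which has a lower base rate.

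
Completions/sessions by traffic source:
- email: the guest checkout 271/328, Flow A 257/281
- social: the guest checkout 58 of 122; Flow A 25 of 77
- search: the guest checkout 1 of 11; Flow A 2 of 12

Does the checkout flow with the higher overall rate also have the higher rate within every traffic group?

No

Email: the guest checkout 271/328 = 82.6%, Flow A 257/281 = 91.5% → Flow A
Social: the guest checkout 58/122 = 47.5%, Flow A 25/77 = 32.5% → the guest checkout
Search: the guest checkout 1/11 = 9.1%, Flow A 2/12 = 16.7% → Flow A
Overall: the guest checkout 330/461 = 71.6%, Flow A 284/370 = 76.8% → Flow A
Neither sweeps: the guest checkout wins 1 of 3 groups, Flow A wins 2. Flow A wins overall but not every group — no Simpson reversal.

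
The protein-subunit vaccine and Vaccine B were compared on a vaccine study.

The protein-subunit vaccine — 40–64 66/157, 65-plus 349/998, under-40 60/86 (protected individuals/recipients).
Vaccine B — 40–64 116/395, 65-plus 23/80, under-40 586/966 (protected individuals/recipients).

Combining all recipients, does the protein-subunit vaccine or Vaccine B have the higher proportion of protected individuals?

Vaccine B

40–64: the protein-subunit vaccine 66/157 = 42.0%, Vaccine B 116/395 = 29.4% → the protein-subunit vaccine
65-plus: the protein-subunit vaccine 349/998 = 35.0%, Vaccine B 23/80 = 28.8% → the protein-subunit vaccine
Under-40: the protein-subunit vaccine 60/86 = 69.8%, Vaccine B 586/966 = 60.7% → the protein-subunit vaccine
Overall: the protein-subunit vaccine 475/1241 = 38.3%, Vaccine B 725/1441 = 50.3% → Vaccine B
(The protein-subunit vaccine wins every age group but Vaccine B wins overall — the protein-subunit vaccine's recipients skew toward the low-rate 65-plus group.)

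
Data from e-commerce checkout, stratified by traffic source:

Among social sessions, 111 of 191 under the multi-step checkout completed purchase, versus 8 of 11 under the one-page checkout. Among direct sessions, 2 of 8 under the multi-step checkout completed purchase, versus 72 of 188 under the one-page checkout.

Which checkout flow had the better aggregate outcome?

the multi-step checkout

Social: the multi-step checkout 111/191 = 58.1%, the one-page checkout 8/11 = 72.7% → the one-page checkout
Direct: the multi-step checkout 2/8 = 25.0%, the one-page checkout 72/188 = 38.3% → the one-page checkout
Overall: the multi-step checkout 113/199 = 56.8%, the one-page checkout 80/199 = 40.2% → the multi-step checkout
(The one-page checkout wins every traffic group but the multi-step checkout wins overall — the one-page checkout's sessions skew toward the low-rate direct group.)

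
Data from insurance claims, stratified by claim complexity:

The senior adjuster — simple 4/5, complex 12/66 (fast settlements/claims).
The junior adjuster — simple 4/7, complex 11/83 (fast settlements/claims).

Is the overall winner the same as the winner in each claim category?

Simple: the senior adjuster 4/5 = 80.0%, the junior adjuster 4/7 = 57.1% → the senior adjuster
Complex: the senior adjuster 12/66 = 18.2%, the junior adjuster 11/83 = 13.3% → the senior adjuster
Overall: the senior adjuster 16/71 = 22.5%, the junior adjuster 15/90 = 16.7% → the senior adjuster
The senior adjuster wins overall and in every claim group — no reversal.

Yes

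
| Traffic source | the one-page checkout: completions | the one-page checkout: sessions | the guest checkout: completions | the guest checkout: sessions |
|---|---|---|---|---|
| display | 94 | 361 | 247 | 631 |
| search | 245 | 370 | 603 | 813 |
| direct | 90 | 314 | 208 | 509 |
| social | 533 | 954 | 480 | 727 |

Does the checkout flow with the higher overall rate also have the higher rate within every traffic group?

Display: the one-page checkout 94/361 = 26.0%, the guest checkout 247/631 = 39.1% → the guest checkout
Search: the one-page checkout 245/370 = 66.2%, the guest checkout 603/813 = 74.2% → the guest checkout
Direct: the one-page checkout 90/314 = 28.7%, the guest checkout 208/509 = 40.9% → the guest checkout
Social: the one-page checkout 533/954 = 55.9%, the guest checkout 480/727 = 66.0% → the guest checkout
Overall: the one-page checkout 962/1999 = 48.1%, the guest checkout 1538/2680 = 57.4% → the guest checkout
The guest checkout wins overall and in every traffic group — no reversal.

Yes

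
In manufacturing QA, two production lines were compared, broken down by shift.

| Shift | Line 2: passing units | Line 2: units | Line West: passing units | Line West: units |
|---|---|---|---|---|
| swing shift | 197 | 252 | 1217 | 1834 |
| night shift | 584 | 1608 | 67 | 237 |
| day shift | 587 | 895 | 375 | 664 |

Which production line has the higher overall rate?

Line West

Swing shift: Line 2 197/252 = 78.2%, Line West 1217/1834 = 66.4% → Line 2
Night shift: Line 2 584/1608 = 36.3%, Line West 67/237 = 28.3% → Line 2
Day shift: Line 2 587/895 = 65.6%, Line West 375/664 = 56.5% → Line 2
Overall: Line 2 1368/2755 = 49.7%, Line West 1659/2735 = 60.7% → Line West
(Line 2 wins every shift group but Line West wins overall — Line 2's units skew toward the low-rate night shift group.)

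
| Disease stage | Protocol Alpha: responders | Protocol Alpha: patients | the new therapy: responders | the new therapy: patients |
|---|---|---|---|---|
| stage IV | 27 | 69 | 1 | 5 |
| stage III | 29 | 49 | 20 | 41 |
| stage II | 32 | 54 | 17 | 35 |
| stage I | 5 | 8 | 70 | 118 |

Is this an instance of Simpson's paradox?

Stage IV: Protocol Alpha 27/69 = 39.1%, the new therapy 1/5 = 20.0% → Protocol Alpha
Stage III: Protocol Alpha 29/49 = 59.2%, the new therapy 20/41 = 48.8% → Protocol Alpha
Stage II: Protocol Alpha 32/54 = 59.3%, the new therapy 17/35 = 48.6% → Protocol Alpha
Stage I: Protocol Alpha 5/8 = 62.5%, the new therapy 70/118 = 59.3% → Protocol Alpha
Overall: Protocol Alpha 93/180 = 51.7%, the new therapy 108/199 = 54.3% → the new therapy
Protocol Alpha wins each disease group but the new therapy wins overall — the comparison reverses. Protocol Alpha's patients skew toward stage IV, which has a lower base rate.

Yes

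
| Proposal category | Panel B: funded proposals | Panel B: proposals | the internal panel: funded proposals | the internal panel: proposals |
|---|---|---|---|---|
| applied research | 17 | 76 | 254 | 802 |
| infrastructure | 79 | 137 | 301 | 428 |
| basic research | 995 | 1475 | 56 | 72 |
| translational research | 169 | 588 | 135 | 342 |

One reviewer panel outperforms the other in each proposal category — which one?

the internal panel

Applied research: Panel B 17/76 = 22.4%, the internal panel 254/802 = 31.7% → the internal panel
Infrastructure: Panel B 79/137 = 57.7%, the internal panel 301/428 = 70.3% → the internal panel
Basic research: Panel B 995/1475 = 67.5%, the internal panel 56/72 = 77.8% → the internal panel
Translational research: Panel B 169/588 = 28.7%, the internal panel 135/342 = 39.5% → the internal panel
The internal panel has the higher rate in all 4 groups.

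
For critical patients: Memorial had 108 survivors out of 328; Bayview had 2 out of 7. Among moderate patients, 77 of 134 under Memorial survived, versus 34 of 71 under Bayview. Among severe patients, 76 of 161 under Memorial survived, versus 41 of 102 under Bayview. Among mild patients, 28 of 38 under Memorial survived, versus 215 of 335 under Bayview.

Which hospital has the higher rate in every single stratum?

Memorial

Critical: Memorial 108/328 = 32.9%, Bayview 2/7 = 28.6% → Memorial
Moderate: Memorial 77/134 = 57.5%, Bayview 34/71 = 47.9% → Memorial
Severe: Memorial 76/161 = 47.2%, Bayview 41/102 = 40.2% → Memorial
Mild: Memorial 28/38 = 73.7%, Bayview 215/335 = 64.2% → Memorial
Memorial has the higher rate in all 4 groups.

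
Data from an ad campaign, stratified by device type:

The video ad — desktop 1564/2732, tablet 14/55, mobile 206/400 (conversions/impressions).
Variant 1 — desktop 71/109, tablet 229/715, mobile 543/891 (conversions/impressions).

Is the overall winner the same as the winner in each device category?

No

Desktop: the video ad 1564/2732 = 57.2%, Variant 1 71/109 = 65.1% → Variant 1
Tablet: the video ad 14/55 = 25.5%, Variant 1 229/715 = 32.0% → Variant 1
Mobile: the video ad 206/400 = 51.5%, Variant 1 543/891 = 60.9% → Variant 1
Overall: the video ad 1784/3187 = 56.0%, Variant 1 843/1715 = 49.2% → the video ad
Variant 1 wins each device group but the video ad wins overall — the comparison reverses. Variant 1's impressions skew toward tablet, which has a lower base rate.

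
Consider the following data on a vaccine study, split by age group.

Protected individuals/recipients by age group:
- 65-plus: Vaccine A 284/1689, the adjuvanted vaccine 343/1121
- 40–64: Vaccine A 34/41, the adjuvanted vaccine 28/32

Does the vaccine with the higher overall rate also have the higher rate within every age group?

Yes

65-plus: Vaccine A 284/1689 = 16.8%, the adjuvanted vaccine 343/1121 = 30.6% → the adjuvanted vaccine
40–64: Vaccine A 34/41 = 82.9%, the adjuvanted vaccine 28/32 = 87.5% → the adjuvanted vaccine
Overall: Vaccine A 318/1730 = 18.4%, the adjuvanted vaccine 371/1153 = 32.2% → the adjuvanted vaccine
The adjuvanted vaccine wins overall and in every age group — no reversal.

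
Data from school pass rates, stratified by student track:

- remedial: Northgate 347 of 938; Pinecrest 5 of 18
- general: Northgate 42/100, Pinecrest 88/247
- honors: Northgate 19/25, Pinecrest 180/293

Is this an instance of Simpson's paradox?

Remedial: Northgate 347/938 = 37.0%, Pinecrest 5/18 = 27.8% → Northgate
General: Northgate 42/100 = 42.0%, Pinecrest 88/247 = 35.6% → Northgate
Honors: Northgate 19/25 = 76.0%, Pinecrest 180/293 = 61.4% → Northgate
Overall: Northgate 408/1063 = 38.4%, Pinecrest 273/558 = 48.9% → Pinecrest
Northgate wins each student group but Pinecrest wins overall — the comparison reverses. Northgate's students skew toward remedial, which has a lower base rate.

Yes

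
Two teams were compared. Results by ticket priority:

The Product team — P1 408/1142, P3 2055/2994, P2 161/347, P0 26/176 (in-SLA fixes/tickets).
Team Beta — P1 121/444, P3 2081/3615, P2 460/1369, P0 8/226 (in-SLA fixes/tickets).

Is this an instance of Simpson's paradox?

No

P1: the Product team 408/1142 = 35.7%, Team Beta 121/444 = 27.3% → the Product team
P3: the Product team 2055/2994 = 68.6%, Team Beta 2081/3615 = 57.6% → the Product team
P2: the Product team 161/347 = 46.4%, Team Beta 460/1369 = 33.6% → the Product team
P0: the Product team 26/176 = 14.8%, Team Beta 8/226 = 3.5% → the Product team
Overall: the Product team 2650/4659 = 56.9%, Team Beta 2670/5654 = 47.2% → the Product team
The Product team wins overall and in every ticket group — no reversal.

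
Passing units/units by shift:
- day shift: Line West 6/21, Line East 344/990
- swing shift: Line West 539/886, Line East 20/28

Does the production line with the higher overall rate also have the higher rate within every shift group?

Day shift: Line West 6/21 = 28.6%, Line East 344/990 = 34.7% → Line East
Swing shift: Line West 539/886 = 60.8%, Line East 20/28 = 71.4% → Line East
Overall: Line West 545/907 = 60.1%, Line East 364/1018 = 35.8% → Line West
Line East wins each shift group but Line West wins overall — the comparison reverses. Line East's units skew toward day shift, which has a lower base rate.

No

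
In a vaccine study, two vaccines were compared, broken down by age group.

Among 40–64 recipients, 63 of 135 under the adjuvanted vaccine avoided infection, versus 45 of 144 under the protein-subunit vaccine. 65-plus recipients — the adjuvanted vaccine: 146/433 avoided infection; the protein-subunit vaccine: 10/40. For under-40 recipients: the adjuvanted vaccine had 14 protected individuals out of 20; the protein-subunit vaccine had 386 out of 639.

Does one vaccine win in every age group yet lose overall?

40–64: the adjuvanted vaccine 63/135 = 46.7%, the protein-subunit vaccine 45/144 = 31.2% → the adjuvanted vaccine
65-plus: the adjuvanted vaccine 146/433 = 33.7%, the protein-subunit vaccine 10/40 = 25.0% → the adjuvanted vaccine
Under-40: the adjuvanted vaccine 14/20 = 70.0%, the protein-subunit vaccine 386/639 = 60.4% → the adjuvanted vaccine
Overall: the adjuvanted vaccine 223/588 = 37.9%, the protein-subunit vaccine 441/823 = 53.6% → the protein-subunit vaccine
The adjuvanted vaccine wins each age group but the protein-subunit vaccine wins overall — the comparison reverses. The adjuvanted vaccine's recipients skew toward 65-plus, which has a lower base rate.

Yes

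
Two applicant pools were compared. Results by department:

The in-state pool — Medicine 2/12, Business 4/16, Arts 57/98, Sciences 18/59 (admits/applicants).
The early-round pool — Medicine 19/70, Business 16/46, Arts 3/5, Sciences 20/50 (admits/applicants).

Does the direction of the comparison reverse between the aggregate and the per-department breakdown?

Yes

Medicine: the in-state pool 2/12 = 16.7%, the early-round pool 19/70 = 27.1% → the early-round pool
Business: the in-state pool 4/16 = 25.0%, the early-round pool 16/46 = 34.8% → the early-round pool
Arts: the in-state pool 57/98 = 58.2%, the early-round pool 3/5 = 60.0% → the early-round pool
Sciences: the in-state pool 18/59 = 30.5%, the early-round pool 20/50 = 40.0% → the early-round pool
Overall: the in-state pool 81/185 = 43.8%, the early-round pool 58/171 = 33.9% → the in-state pool
The early-round pool wins each department group but the in-state pool wins overall — the comparison reverses. The early-round pool's applicants skew toward Medicine, which has a lower base rate.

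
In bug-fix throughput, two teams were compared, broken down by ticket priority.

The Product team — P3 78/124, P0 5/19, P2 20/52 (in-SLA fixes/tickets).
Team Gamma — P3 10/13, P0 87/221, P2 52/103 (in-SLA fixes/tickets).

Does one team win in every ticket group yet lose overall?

P3: the Product team 78/124 = 62.9%, Team Gamma 10/13 = 76.9% → Team Gamma
P0: the Product team 5/19 = 26.3%, Team Gamma 87/221 = 39.4% → Team Gamma
P2: the Product team 20/52 = 38.5%, Team Gamma 52/103 = 50.5% → Team Gamma
Overall: the Product team 103/195 = 52.8%, Team Gamma 149/337 = 44.2% → the Product team
Team Gamma wins each ticket group but the Product team wins overall — the comparison reverses. Team Gamma's tickets skew toward P0, which has a lower base rate.

Yes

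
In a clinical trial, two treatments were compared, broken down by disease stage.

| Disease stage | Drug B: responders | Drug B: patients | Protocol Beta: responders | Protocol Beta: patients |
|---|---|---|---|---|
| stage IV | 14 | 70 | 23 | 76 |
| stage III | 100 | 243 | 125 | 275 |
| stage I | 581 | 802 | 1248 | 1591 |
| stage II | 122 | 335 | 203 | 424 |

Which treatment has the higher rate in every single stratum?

Protocol Beta

Stage IV: Drug B 14/70 = 20.0%, Protocol Beta 23/76 = 30.3% → Protocol Beta
Stage III: Drug B 100/243 = 41.2%, Protocol Beta 125/275 = 45.5% → Protocol Beta
Stage I: Drug B 581/802 = 72.4%, Protocol Beta 1248/1591 = 78.4% → Protocol Beta
Stage II: Drug B 122/335 = 36.4%, Protocol Beta 203/424 = 47.9% → Protocol Beta
Protocol Beta has the higher rate in all 4 groups.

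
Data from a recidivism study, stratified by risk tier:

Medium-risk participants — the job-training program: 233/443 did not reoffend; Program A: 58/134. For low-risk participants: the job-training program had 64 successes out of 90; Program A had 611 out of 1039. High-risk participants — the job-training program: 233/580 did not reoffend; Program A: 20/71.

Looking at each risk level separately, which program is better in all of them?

Medium-risk: the job-training program 233/443 = 52.6%, Program A 58/134 = 43.3% → the job-training program
Low-risk: the job-training program 64/90 = 71.1%, Program A 611/1039 = 58.8% → the job-training program
High-risk: the job-training program 233/580 = 40.2%, Program A 20/71 = 28.2% → the job-training program
The job-training program has the higher rate in all 3 groups.

the job-training program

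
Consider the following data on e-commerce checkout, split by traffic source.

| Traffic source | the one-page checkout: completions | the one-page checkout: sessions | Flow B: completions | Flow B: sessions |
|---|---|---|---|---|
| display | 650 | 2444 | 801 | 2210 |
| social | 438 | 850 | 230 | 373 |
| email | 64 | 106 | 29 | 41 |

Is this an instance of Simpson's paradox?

Display: the one-page checkout 650/2444 = 26.6%, Flow B 801/2210 = 36.2% → Flow B
Social: the one-page checkout 438/850 = 51.5%, Flow B 230/373 = 61.7% → Flow B
Email: the one-page checkout 64/106 = 60.4%, Flow B 29/41 = 70.7% → Flow B
Overall: the one-page checkout 1152/3400 = 33.9%, Flow B 1060/2624 = 40.4% → Flow B
Flow B wins overall and in every traffic group — no reversal.

No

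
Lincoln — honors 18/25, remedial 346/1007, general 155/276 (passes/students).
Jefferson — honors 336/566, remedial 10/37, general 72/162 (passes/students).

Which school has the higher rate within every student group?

Lincoln

Honors: Lincoln 18/25 = 72.0%, Jefferson 336/566 = 59.4% → Lincoln
Remedial: Lincoln 346/1007 = 34.4%, Jefferson 10/37 = 27.0% → Lincoln
General: Lincoln 155/276 = 56.2%, Jefferson 72/162 = 44.4% → Lincoln
Lincoln has the higher rate in all 3 groups.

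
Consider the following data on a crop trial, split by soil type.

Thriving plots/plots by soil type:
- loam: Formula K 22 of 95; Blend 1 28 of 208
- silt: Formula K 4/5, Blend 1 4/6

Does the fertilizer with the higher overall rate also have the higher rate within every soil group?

Yes

Loam: Formula K 22/95 = 23.2%, Blend 1 28/208 = 13.5% → Formula K
Silt: Formula K 4/5 = 80.0%, Blend 1 4/6 = 66.7% → Formula K
Overall: Formula K 26/100 = 26.0%, Blend 1 32/214 = 15.0% → Formula K
Formula K wins overall and in every soil group — no reversal.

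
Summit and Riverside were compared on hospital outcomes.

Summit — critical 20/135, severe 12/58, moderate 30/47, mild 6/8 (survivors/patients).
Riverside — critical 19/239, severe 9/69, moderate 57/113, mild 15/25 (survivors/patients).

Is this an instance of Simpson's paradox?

No

Critical: Summit 20/135 = 14.8%, Riverside 19/239 = 7.9% → Summit
Severe: Summit 12/58 = 20.7%, Riverside 9/69 = 13.0% → Summit
Moderate: Summit 30/47 = 63.8%, Riverside 57/113 = 50.4% → Summit
Mild: Summit 6/8 = 75.0%, Riverside 15/25 = 60.0% → Summit
Overall: Summit 68/248 = 27.4%, Riverside 100/446 = 22.4% → Summit
Summit wins overall and in every case group — no reversal.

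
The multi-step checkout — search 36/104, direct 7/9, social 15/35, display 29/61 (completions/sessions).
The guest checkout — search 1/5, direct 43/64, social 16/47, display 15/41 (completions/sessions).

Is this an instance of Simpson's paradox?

Search: the multi-step checkout 36/104 = 34.6%, the guest checkout 1/5 = 20.0% → the multi-step checkout
Direct: the multi-step checkout 7/9 = 77.8%, the guest checkout 43/64 = 67.2% → the multi-step checkout
Social: the multi-step checkout 15/35 = 42.9%, the guest checkout 16/47 = 34.0% → the multi-step checkout
Display: the multi-step checkout 29/61 = 47.5%, the guest checkout 15/41 = 36.6% → the multi-step checkout
Overall: the multi-step checkout 87/209 = 41.6%, the guest checkout 75/157 = 47.8% → the guest checkout
The multi-step checkout wins each traffic group but the guest checkout wins overall — the comparison reverses. The multi-step checkout's sessions skew toward search, which has a lower base rate.

Yes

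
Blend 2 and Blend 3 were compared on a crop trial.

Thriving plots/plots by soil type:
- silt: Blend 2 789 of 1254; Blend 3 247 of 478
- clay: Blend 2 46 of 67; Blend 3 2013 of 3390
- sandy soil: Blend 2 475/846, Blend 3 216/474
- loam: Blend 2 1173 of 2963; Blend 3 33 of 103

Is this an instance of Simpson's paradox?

Yes

Silt: Blend 2 789/1254 = 62.9%, Blend 3 247/478 = 51.7% → Blend 2
Clay: Blend 2 46/67 = 68.7%, Blend 3 2013/3390 = 59.4% → Blend 2
Sandy soil: Blend 2 475/846 = 56.1%, Blend 3 216/474 = 45.6% → Blend 2
Loam: Blend 2 1173/2963 = 39.6%, Blend 3 33/103 = 32.0% → Blend 2
Overall: Blend 2 2483/5130 = 48.4%, Blend 3 2509/4445 = 56.4% → Blend 3
Blend 2 wins each soil group but Blend 3 wins overall — the comparison reverses. Blend 2's plots skew toward loam, which has a lower base rate.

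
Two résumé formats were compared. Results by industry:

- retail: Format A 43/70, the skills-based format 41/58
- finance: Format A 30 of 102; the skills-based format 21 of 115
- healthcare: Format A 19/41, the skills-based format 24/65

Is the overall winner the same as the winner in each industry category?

Retail: Format A 43/70 = 61.4%, the skills-based format 41/58 = 70.7% → the skills-based format
Finance: Format A 30/102 = 29.4%, the skills-based format 21/115 = 18.3% → Format A
Healthcare: Format A 19/41 = 46.3%, the skills-based format 24/65 = 36.9% → Format A
Overall: Format A 92/213 = 43.2%, the skills-based format 86/238 = 36.1% → Format A
Neither sweeps: Format A wins 2 of 3 groups, the skills-based format wins 1. Format A wins overall but not every group — no Simpson reversal.

No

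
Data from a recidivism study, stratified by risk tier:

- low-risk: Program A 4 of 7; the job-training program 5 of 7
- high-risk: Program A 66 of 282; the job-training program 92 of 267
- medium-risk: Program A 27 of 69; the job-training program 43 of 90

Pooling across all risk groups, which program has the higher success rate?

Low-risk: Program A 4/7 = 57.1%, the job-training program 5/7 = 71.4% → the job-training program
High-risk: Program A 66/282 = 23.4%, the job-training program 92/267 = 34.5% → the job-training program
Medium-risk: Program A 27/69 = 39.1%, the job-training program 43/90 = 47.8% → the job-training program
Overall: Program A 97/358 = 27.1%, the job-training program 140/364 = 38.5% → the job-training program

the job-training program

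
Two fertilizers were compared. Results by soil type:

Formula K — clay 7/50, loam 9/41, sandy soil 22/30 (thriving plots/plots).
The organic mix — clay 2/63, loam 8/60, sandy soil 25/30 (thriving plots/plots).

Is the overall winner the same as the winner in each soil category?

Clay: Formula K 7/50 = 14.0%, the organic mix 2/63 = 3.2% → Formula K
Loam: Formula K 9/41 = 22.0%, the organic mix 8/60 = 13.3% → Formula K
Sandy soil: Formula K 22/30 = 73.3%, the organic mix 25/30 = 83.3% → the organic mix
Overall: Formula K 38/121 = 31.4%, the organic mix 35/153 = 22.9% → Formula K
Neither sweeps: Formula K wins 2 of 3 groups, the organic mix wins 1. Formula K wins overall but not every group — no Simpson reversal.

No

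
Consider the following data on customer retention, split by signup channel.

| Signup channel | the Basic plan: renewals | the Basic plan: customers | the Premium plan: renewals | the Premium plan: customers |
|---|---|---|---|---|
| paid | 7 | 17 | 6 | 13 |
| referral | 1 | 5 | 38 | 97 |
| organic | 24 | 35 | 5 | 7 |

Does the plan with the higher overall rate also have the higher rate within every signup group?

Paid: the Basic plan 7/17 = 41.2%, the Premium plan 6/13 = 46.2% → the Premium plan
Referral: the Basic plan 1/5 = 20.0%, the Premium plan 38/97 = 39.2% → the Premium plan
Organic: the Basic plan 24/35 = 68.6%, the Premium plan 5/7 = 71.4% → the Premium plan
Overall: the Basic plan 32/57 = 56.1%, the Premium plan 49/117 = 41.9% → the Basic plan
The Premium plan wins each signup group but the Basic plan wins overall — the comparison reverses. The Premium plan's customers skew toward referral, which has a lower base rate.

No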